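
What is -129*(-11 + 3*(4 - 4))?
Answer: 1419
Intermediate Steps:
-129*(-11 + 3*(4 - 4)) = -129*(-11 + 3*0) = -129*(-11 + 0) = -129*(-11) = 1419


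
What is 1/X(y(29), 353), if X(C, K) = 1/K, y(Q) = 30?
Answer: 353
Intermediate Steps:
1/X(y(29), 353) = 1/(1/353) = 353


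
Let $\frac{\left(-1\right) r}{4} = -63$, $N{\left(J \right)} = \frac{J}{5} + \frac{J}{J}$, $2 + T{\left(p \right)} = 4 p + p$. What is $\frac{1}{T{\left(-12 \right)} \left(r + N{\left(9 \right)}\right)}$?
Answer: $- \frac{5}{78988} \approx -6.3301 \cdot 10^{-5}$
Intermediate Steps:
$T{\left(p \right)} = -2 + 5 p$ ($T{\left(p \right)} = -2 + \left(4 p + p\right) = -2 + 5 p$)
$N{\left(J \right)} = 1 + \frac{J}{5}$ ($N{\left(J \right)} = J \frac{1}{5} + 1 = \frac{J}{5} + 1 = 1 + \frac{J}{5}$)
$r = 252$ ($r = \left(-4\right) \left(-63\right) = 252$)
$\frac{1}{T{\left(-12 \right)} \left(r + N{\left(9 \right)}\right)} = \frac{1}{\left(-2 + 5 \left(-12\right)\right) \left(252 + \left(1 + \frac{1}{5} \cdot 9\right)\right)} = \frac{1}{\left(-2 - 60\right) \left(252 + \left(1 + \frac{9}{5}\right)\right)} = \frac{1}{\left(-62\right) \left(252 + \frac{14}{5}\right)} = \frac{1}{\left(-62\right) \frac{1274}{5}} = \frac{1}{- \frac{78988}{5}} = - \frac{5}{78988}$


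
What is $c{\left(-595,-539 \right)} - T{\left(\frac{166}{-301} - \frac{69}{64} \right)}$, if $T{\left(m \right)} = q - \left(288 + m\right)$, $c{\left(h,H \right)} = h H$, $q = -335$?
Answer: $\frac{6190031199}{19264} \approx 3.2133 \cdot 10^{5}$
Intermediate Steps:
$c{\left(h,H \right)} = H h$
$T{\left(m \right)} = -623 - m$ ($T{\left(m \right)} = -335 - \left(288 + m\right) = -623 - m$)
$c{\left(-595,-539 \right)} - T{\left(\frac{166}{-301} - \frac{69}{64} \right)} = \left(-539\right) \left(-595\right) - \left(-623 - \left(\frac{166}{-301} - \frac{69}{64}\right)\right) = 320705 - \left(-623 - \left(166 \left(- \frac{1}{301}\right) - \frac{69}{64}\right)\right) = 320705 - \left(-623 - \left(- \frac{166}{301} - \frac{69}{64}\right)\right) = 320705 - \left(-623 - - \frac{31393}{19264}\right) = 320705 - \left(-623 + \frac{31393}{19264}\right) = 320705 - - \frac{11970079}{19264} = 320705 + \frac{11970079}{19264} = \frac{6190031199}{19264}$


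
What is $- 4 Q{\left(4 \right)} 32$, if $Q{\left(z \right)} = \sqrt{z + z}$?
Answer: $- 256 \sqrt{2} \approx -362.04$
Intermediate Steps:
$Q{\left(z \right)} = \sqrt{2} \sqrt{z}$ ($Q{\left(z \right)} = \sqrt{2 z} = \sqrt{2} \sqrt{z}$)
$- 4 Q{\left(4 \right)} 32 = - 4 \sqrt{2} \sqrt{4} \cdot 32 = - 4 \sqrt{2} \cdot 2 \cdot 32 = - 4 \cdot 2 \sqrt{2} \cdot 32 = - 8 \sqrt{2} \cdot 32 = - 256 \sqrt{2}$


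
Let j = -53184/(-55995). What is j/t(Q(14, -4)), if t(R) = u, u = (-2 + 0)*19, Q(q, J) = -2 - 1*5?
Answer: -8864/354635 ≈ -0.024995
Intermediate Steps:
Q(q, J) = -7 (Q(q, J) = -2 - 5 = -7)
j = 17728/18665 (j = -53184*(-1/55995) = 17728/18665 ≈ 0.94980)
u = -38 (u = -2*19 = -38)
t(R) = -38
j/t(Q(14, -4)) = (17728/18665)/(-38) = (17728/18665)*(-1/38) = -8864/354635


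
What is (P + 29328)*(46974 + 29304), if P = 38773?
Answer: 5194608078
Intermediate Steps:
(P + 29328)*(46974 + 29304) = (38773 + 29328)*(46974 + 29304) = 68101*76278 = 5194608078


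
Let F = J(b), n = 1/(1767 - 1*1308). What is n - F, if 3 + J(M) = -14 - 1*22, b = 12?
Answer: 17902/459 ≈ 39.002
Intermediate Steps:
n = 1/459 (n = 1/(1767 - 1308) = 1/459 ≈ 0.0021787)
J(M) = -39 (J(M) = -3 + (-14 - 1*22) = -3 + (-14 - 22) = -3 - 36 = -39)
F = -39
n - F = 1/459 - 1*(-39) = 1/459 + 39 = 17902/459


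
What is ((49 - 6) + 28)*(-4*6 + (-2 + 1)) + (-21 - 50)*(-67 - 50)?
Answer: 6532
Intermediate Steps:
((49 - 6) + 28)*(-4*6 + (-2 + 1)) + (-21 - 50)*(-67 - 50) = (43 + 28)*(-24 - 1) - 71*(-117) = 71*(-25) + 8307 = -1775 + 8307 = 6532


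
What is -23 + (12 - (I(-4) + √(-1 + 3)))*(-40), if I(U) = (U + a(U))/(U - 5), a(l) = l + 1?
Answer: -4247/9 + 40*√2 ≈ -415.32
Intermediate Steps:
a(l) = 1 + l
I(U) = (1 + 2*U)/(-5 + U) (I(U) = (U + (1 + U))/(U - 5) = (1 + 2*U)/(-5 + U))
-23 + (12 - (I(-4) + √(-1 + 3)))*(-40) = -23 + (12 - ((1 + 2*(-4))/(-5 - 4) + √(-1 + 3)))*(-40) = -23 + (12 - ((1 - 8)/(-9) + √2))*(-40) = -23 + (12 - (-⅑*(-7) + √2))*(-40) = -23 + (12 - (7/9 + √2))*(-40) = -23 + (12 + (-7/9 - √2))*(-40) = -23 + (101/9 - √2)*(-40) = -23 + (-4040/9 + 40*√2) = -4247/9 + 40*√2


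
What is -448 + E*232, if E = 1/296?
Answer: -16547/37 ≈ -447.22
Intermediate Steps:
E = 1/296 ≈ 0.0033784
-448 + E*232 = -448 + (1/296)*232 = -448 + 29/37 = -16547/37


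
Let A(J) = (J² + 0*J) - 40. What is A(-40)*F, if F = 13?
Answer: 20280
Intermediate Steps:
A(J) = -40 + J² (A(J) = (J² + 0) - 40 = J² - 40 = -40 + J²)
A(-40)*F = (-40 + (-40)²)*13 = (-40 + 1600)*13 = 1560*13 = 20280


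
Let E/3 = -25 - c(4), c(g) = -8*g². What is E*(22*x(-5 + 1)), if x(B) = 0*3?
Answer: 0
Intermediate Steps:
x(B) = 0
E = 309 (E = 3*(-25 - (-8)*4²) = 3*(-25 - (-8)*16) = 3*(-25 - 1*(-128)) = 3*(-25 + 128) = 3*103 = 309)
E*(22*x(-5 + 1)) = 309*(22*0) = 309*0 = 0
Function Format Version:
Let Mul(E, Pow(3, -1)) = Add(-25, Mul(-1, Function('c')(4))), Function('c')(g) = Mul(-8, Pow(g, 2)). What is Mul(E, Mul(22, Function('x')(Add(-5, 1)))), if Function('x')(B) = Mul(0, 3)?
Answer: 0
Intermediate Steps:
Function('x')(B) = 0
E = 309 (E = Mul(3, Add(-25, Mul(-1, Mul(-8, Pow(4, 2))))) = Mul(3, Add(-25, Mul(-1, Mul(-8, 16)))) = Mul(3, Add(-25, Mul(-1, -128))) = Mul(3, Add(-25, 128)) = Mul(3, 103) = 309)
Mul(E, Mul(22, Function('x')(Add(-5, 1)))) = Mul(309, Mul(22, 0)) = Mul(309, 0) = 0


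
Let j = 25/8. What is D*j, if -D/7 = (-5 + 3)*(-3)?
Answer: -525/4 ≈ -131.25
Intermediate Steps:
j = 25/8 (j = 25*(1/8) = 25/8 ≈ 3.1250)
D = -42 (D = -7*(-5 + 3)*(-3) = -(-14)*(-3) = -7*6 = -42)
D*j = -42*25/8 = -525/4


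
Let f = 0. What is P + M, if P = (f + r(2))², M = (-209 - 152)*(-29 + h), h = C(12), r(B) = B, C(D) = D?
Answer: 6141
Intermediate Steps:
h = 12
M = 6137 (M = (-209 - 152)*(-29 + 12) = -361*(-17) = 6137)
P = 4 (P = (0 + 2)² = 2² = 4)
P + M = 4 + 6137 = 6141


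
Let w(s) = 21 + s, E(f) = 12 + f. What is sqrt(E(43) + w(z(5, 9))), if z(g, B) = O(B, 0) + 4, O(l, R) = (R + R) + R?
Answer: 4*sqrt(5) ≈ 8.9443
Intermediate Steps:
O(l, R) = 3*R (O(l, R) = 2*R + R = 3*R)
z(g, B) = 4 (z(g, B) = 3*0 + 4 = 0 + 4 = 4)
sqrt(E(43) + w(z(5, 9))) = sqrt((12 + 43) + (21 + 4)) = sqrt(55 + 25) = sqrt(80) = 4*sqrt(5)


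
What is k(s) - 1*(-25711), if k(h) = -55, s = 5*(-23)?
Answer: 25656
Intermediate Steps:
s = -115
k(s) - 1*(-25711) = -55 - 1*(-25711) = -55 + 25711 = 25656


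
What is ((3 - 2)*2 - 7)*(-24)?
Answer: 120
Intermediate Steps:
((3 - 2)*2 - 7)*(-24) = (1*2 - 7)*(-24) = (2 - 7)*(-24) = -5*(-24) = 120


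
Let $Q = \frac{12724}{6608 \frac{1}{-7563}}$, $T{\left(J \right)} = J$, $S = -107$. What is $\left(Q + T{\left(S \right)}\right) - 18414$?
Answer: $- \frac{54654595}{1652} \approx -33084.0$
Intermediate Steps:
$Q = - \frac{24057903}{1652}$ ($Q = \frac{12724}{6608 \left(- \frac{1}{7563}\right)} = \frac{12724}{- \frac{6608}{7563}} = 12724 \left(- \frac{7563}{6608}\right) = - \frac{24057903}{1652} \approx -14563.0$)
$\left(Q + T{\left(S \right)}\right) - 18414 = \left(- \frac{24057903}{1652} - 107\right) - 18414 = - \frac{24234667}{1652} - 18414 = - \frac{54654595}{1652}$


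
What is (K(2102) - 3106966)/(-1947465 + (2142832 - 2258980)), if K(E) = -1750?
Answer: 3108716/2063613 ≈ 1.5064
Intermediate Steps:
(K(2102) - 3106966)/(-1947465 + (2142832 - 2258980)) = (-1750 - 3106966)/(-1947465 + (2142832 - 2258980)) = -3108716/(-1947465 - 116148) = -3108716/(-2063613) = -3108716*(-1/2063613) = 3108716/2063613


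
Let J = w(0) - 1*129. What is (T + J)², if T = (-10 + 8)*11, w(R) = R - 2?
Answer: 23409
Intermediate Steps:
w(R) = -2 + R
J = -131 (J = (-2 + 0) - 1*129 = -2 - 129 = -131)
T = -22 (T = -2*11 = -22)
(T + J)² = (-22 - 131)² = (-153)² = 23409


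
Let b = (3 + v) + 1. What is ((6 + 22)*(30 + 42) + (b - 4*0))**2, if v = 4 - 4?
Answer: 4080400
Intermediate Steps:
v = 0
b = 4 (b = (3 + 0) + 1 = 3 + 1 = 4)
((6 + 22)*(30 + 42) + (b - 4*0))**2 = ((6 + 22)*(30 + 42) + (4 - 4*0))**2 = (28*72 + (4 + 0))**2 = (2016 + 4)**2 = 2020**2 = 4080400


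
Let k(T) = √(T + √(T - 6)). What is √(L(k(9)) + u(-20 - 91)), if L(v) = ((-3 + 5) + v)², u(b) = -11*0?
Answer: 2 + √(9 + √3) ≈ 5.2760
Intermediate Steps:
k(T) = √(T + √(-6 + T))
u(b) = 0
L(v) = (2 + v)²
√(L(k(9)) + u(-20 - 91)) = √((2 + √(9 + √(-6 + 9)))² + 0) = √((2 + √(9 + √3))² + 0) = √((2 + √(9 + √3))²) = 2 + √(9 + √3)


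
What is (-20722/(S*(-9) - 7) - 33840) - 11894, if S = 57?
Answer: -913883/20 ≈ -45694.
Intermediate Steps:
(-20722/(S*(-9) - 7) - 33840) - 11894 = (-20722/(57*(-9) - 7) - 33840) - 11894 = (-20722/(-513 - 7) - 33840) - 11894 = (-20722/(-520) - 33840) - 11894 = (-20722*(-1/520) - 33840) - 11894 = (797/20 - 33840) - 11894 = -676003/20 - 11894 = -913883/20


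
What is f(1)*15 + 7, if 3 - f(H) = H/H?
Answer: 37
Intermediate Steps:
f(H) = 2 (f(H) = 3 - H/H = 3 - 1*1 = 3 - 1 = 2)
f(1)*15 + 7 = 2*15 + 7 = 30 + 7 = 37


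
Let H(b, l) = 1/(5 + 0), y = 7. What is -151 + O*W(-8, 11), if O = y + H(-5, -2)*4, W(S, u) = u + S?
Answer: -638/5 ≈ -127.60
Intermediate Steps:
W(S, u) = S + u
H(b, l) = 1/5
O = 39/5 (O = 7 + (1/5)*4 = 7 + 4/5 = 39/5 ≈ 7.8000)
-151 + O*W(-8, 11) = -151 + 39*(-8 + 11)/5 = -151 + (39/5)*3 = -151 + 117/5 = -638/5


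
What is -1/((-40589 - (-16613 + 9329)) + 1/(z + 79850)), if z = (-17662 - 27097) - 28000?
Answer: 7091/236165754 ≈ 3.0026e-5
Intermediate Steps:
z = -72759 (z = -44759 - 28000 = -72759)
-1/((-40589 - (-16613 + 9329)) + 1/(z + 79850)) = -1/((-40589 - (-16613 + 9329)) + 1/(-72759 + 79850)) = -1/((-40589 - 1*(-7284)) + 1/7091) = -1/((-40589 + 7284) + 1/7091) = -1/(-33305 + 1/7091) = -1/(-236165754/7091) = -1*(-7091/236165754) = 7091/236165754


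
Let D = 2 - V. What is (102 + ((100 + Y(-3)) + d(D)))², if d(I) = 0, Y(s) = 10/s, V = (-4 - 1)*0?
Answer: 355216/9 ≈ 39468.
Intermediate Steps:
V = 0 (V = -5*0 = 0)
D = 2 (D = 2 - 1*0 = 2 + 0 = 2)
(102 + ((100 + Y(-3)) + d(D)))² = (102 + ((100 + 10/(-3)) + 0))² = (102 + ((100 + 10*(-⅓)) + 0))² = (102 + ((100 - 10/3) + 0))² = (102 + (290/3 + 0))² = (102 + 290/3)² = (596/3)² = 355216/9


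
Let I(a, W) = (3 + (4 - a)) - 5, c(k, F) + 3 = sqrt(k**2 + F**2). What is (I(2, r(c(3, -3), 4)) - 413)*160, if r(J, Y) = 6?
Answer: -66080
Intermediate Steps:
c(k, F) = -3 + sqrt(F**2 + k**2) (c(k, F) = -3 + sqrt(k**2 + F**2) = -3 + sqrt(F**2 + k**2))
I(a, W) = 2 - a (I(a, W) = (7 - a) - 5 = 2 - a)
(I(2, r(c(3, -3), 4)) - 413)*160 = ((2 - 1*2) - 413)*160 = ((2 - 2) - 413)*160 = (0 - 413)*160 = -413*160 = -66080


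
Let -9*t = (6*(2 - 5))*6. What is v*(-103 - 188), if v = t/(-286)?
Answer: 1746/143 ≈ 12.210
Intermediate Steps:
t = 12 (t = -6*(2 - 5)*6/9 = -6*(-3)*6/9 = -(-2)*6 = -⅑*(-108) = 12)
v = -6/143 (v = 12/(-286) = 12*(-1/286) = -6/143 ≈ -0.041958)
v*(-103 - 188) = -6*(-103 - 188)/143 = -6/143*(-291) = 1746/143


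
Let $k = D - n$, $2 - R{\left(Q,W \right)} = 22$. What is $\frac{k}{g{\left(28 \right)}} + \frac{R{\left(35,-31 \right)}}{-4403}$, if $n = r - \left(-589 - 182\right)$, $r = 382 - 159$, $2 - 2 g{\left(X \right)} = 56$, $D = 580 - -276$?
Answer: $\frac{202718}{39627} \approx 5.1157$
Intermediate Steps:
$D = 856$ ($D = 580 + 276 = 856$)
$R{\left(Q,W \right)} = -20$ ($R{\left(Q,W \right)} = 2 - 22 = -20$)
$g{\left(X \right)} = -27$ ($g{\left(X \right)} = 1 - 28 = -27$)
$r = 223$
$n = 994$ ($n = 223 - \left(-589 - 182\right) = 223 - -771 = 223 + 771 = 994$)
$k = -138$ ($k = 856 - 994 = -138$)
$\frac{k}{g{\left(28 \right)}} + \frac{R{\left(35,-31 \right)}}{-4403} = - \frac{138}{-27} - \frac{20}{-4403} = \left(-138\right) \left(- \frac{1}{27}\right) - - \frac{20}{4403} = \frac{46}{9} + \frac{20}{4403} = \frac{202718}{39627}$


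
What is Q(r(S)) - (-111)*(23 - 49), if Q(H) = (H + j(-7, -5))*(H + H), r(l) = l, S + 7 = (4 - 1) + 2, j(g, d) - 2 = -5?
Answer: -2866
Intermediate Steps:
j(g, d) = -3 (j(g, d) = 2 - 5 = -3)
S = -2 (S = -7 + ((4 - 1) + 2) = -7 + (3 + 2) = -7 + 5 = -2)
Q(H) = 2*H*(-3 + H) (Q(H) = (H - 3)*(H + H) = (-3 + H)*(2*H) = 2*H*(-3 + H))
Q(r(S)) - (-111)*(23 - 49) = 2*(-2)*(-3 - 2) - (-111)*(23 - 49) = 2*(-2)*(-5) - (-111)*(-26) = 20 - 1*2886 = 20 - 2886 = -2866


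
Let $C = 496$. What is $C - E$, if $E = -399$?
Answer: $895$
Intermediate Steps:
$C - E = 496 - -399 = 496 + 399 = 895$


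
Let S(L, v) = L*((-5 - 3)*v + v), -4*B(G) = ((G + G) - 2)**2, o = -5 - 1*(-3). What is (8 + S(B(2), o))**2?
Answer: 36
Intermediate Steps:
o = -2 (o = -5 + 3 = -2)
B(G) = -(-2 + 2*G)**2/4 (B(G) = -((G + G) - 2)**2/4 = -(2*G - 2)**2/4 = -(-2 + 2*G)**2/4)
S(L, v) = -7*L*v (S(L, v) = L*(-8*v + v) = L*(-7*v) = -7*L*v)
(8 + S(B(2), o))**2 = (8 - 7*(-(-1 + 2)**2)*(-2))**2 = (8 - 7*(-1*1**2)*(-2))**2 = (8 - 7*(-1*1)*(-2))**2 = (8 - 7*(-1)*(-2))**2 = (8 - 14)**2 = (-6)**2 = 36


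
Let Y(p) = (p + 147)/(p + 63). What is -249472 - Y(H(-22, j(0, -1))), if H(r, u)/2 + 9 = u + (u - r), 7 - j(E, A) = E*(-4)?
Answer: -9729475/39 ≈ -2.4947e+5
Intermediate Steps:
j(E, A) = 7 + 4*E (j(E, A) = 7 - E*(-4) = 7 - (-4)*E = 7 + 4*E)
H(r, u) = -18 - 2*r + 4*u (H(r, u) = -18 + 2*(u + (u - r)) = -18 + 2*(-r + 2*u) = -18 + (-2*r + 4*u) = -18 - 2*r + 4*u)
Y(p) = (147 + p)/(63 + p)
-249472 - Y(H(-22, j(0, -1))) = -249472 - (147 + (-18 - 2*(-22) + 4*(7 + 4*0)))/(63 + (-18 - 2*(-22) + 4*(7 + 4*0))) = -249472 - (147 + (-18 + 44 + 4*(7 + 0)))/(63 + (-18 + 44 + 4*(7 + 0))) = -249472 - (147 + (-18 + 44 + 4*7))/(63 + (-18 + 44 + 4*7)) = -249472 - (147 + (-18 + 44 + 28))/(63 + (-18 + 44 + 28)) = -249472 - (147 + 54)/(63 + 54) = -249472 - 201/117 = -249472 - 1*67/39 = -249472 - 67/39 = -9729475/39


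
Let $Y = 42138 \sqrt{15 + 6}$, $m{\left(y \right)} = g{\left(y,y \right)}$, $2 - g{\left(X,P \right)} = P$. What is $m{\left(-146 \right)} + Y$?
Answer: $148 + 42138 \sqrt{21} \approx 1.9325 \cdot 10^{5}$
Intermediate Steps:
$g{\left(X,P \right)} = 2 - P$
$m{\left(y \right)} = 2 - y$
$Y = 42138 \sqrt{21} \approx 1.931 \cdot 10^{5}$
$m{\left(-146 \right)} + Y = \left(2 - -146\right) + 42138 \sqrt{21} = \left(2 + 146\right) + 42138 \sqrt{21} = 148 + 42138 \sqrt{21}$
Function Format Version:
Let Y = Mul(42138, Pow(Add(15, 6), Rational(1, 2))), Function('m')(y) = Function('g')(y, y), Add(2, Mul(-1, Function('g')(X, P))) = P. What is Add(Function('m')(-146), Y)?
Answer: Add(148, Mul(42138, Pow(21, Rational(1, 2)))) ≈ 1.9325e+5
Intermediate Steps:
Function('g')(X, P) = Add(2, Mul(-1, P))
Function('m')(y) = Add(2, Mul(-1, y))
Y = Mul(42138, Pow(21, Rational(1, 2))) ≈ 1.9310e+5
Add(Function('m')(-146), Y) = Add(Add(2, Mul(-1, -146)), Mul(42138, Pow(21, Rational(1, 2)))) = Add(Add(2, 146), Mul(42138, Pow(21, Rational(1, 2)))) = Add(148, Mul(42138, Pow(21, Rational(1, 2))))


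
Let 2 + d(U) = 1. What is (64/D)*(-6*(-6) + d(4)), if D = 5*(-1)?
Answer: -448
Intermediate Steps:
d(U) = -1 (d(U) = -2 + 1 = -1)
D = -5
(64/D)*(-6*(-6) + d(4)) = (64/(-5))*(-6*(-6) - 1) = (-1/5*64)*(36 - 1) = -64/5*35 = -448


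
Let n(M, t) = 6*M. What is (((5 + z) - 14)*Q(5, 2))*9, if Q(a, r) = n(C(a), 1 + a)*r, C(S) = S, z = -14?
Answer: -12420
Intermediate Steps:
Q(a, r) = 6*a*r (Q(a, r) = (6*a)*r = 6*a*r)
(((5 + z) - 14)*Q(5, 2))*9 = (((5 - 14) - 14)*(6*5*2))*9 = ((-9 - 14)*60)*9 = -23*60*9 = -1380*9 = -12420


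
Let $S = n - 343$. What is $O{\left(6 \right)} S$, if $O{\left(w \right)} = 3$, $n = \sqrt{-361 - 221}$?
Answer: $-1029 + 3 i \sqrt{582} \approx -1029.0 + 72.374 i$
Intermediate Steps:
$n = i \sqrt{582}$ ($n = \sqrt{-582} = i \sqrt{582} \approx 24.125 i$)
$S = -343 + i \sqrt{582}$ ($S = i \sqrt{582} - 343 = -343 + i \sqrt{582} \approx -343.0 + 24.125 i$)
$O{\left(6 \right)} S = 3 \left(-343 + i \sqrt{582}\right) = -1029 + 3 i \sqrt{582}$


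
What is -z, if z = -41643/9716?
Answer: 5949/1388 ≈ 4.2860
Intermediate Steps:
z = -5949/1388 (z = -41643*1/9716 = -5949/1388 ≈ -4.2860)
-z = -1*(-5949/1388) = 5949/1388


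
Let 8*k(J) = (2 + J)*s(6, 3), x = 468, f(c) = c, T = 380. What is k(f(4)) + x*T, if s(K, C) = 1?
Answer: 711363/4 ≈ 1.7784e+5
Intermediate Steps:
k(J) = 1/4 + J/8 (k(J) = ((2 + J)*1)/8 = (2 + J)/8 = 1/4 + J/8)
k(f(4)) + x*T = (1/4 + (1/8)*4) + 468*380 = (1/4 + 1/2) + 177840 = 3/4 + 177840 = 711363/4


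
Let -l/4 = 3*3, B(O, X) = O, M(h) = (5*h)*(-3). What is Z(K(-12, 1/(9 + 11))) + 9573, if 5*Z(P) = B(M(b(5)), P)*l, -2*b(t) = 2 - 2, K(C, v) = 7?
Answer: 9573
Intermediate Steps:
b(t) = 0 (b(t) = -(2 - 2)/2 = -1/2*0 = 0)
M(h) = -15*h
l = -36 (l = -12*3 = -4*9 = -36)
Z(P) = 0 (Z(P) = (-15*0*(-36))/5 = (0*(-36))/5 = (1/5)*0 = 0)
Z(K(-12, 1/(9 + 11))) + 9573 = 0 + 9573 = 9573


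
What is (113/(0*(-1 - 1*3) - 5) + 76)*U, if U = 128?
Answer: 34176/5 ≈ 6835.2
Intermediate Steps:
(113/(0*(-1 - 1*3) - 5) + 76)*U = (113/(0*(-1 - 1*3) - 5) + 76)*128 = (113/(0*(-1 - 3) - 5) + 76)*128 = (113/(0*(-4) - 5) + 76)*128 = (113/(0 - 5) + 76)*128 = (113/(-5) + 76)*128 = (113*(-⅕) + 76)*128 = (-113/5 + 76)*128 = (267/5)*128 = 34176/5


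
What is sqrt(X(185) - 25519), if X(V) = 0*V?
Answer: 13*I*sqrt(151) ≈ 159.75*I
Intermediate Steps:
X(V) = 0
sqrt(X(185) - 25519) = sqrt(0 - 25519) = sqrt(-25519) = 13*I*sqrt(151)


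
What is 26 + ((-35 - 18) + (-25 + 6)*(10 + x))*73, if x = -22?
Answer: 12801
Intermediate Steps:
26 + ((-35 - 18) + (-25 + 6)*(10 + x))*73 = 26 + ((-35 - 18) + (-25 + 6)*(10 - 22))*73 = 26 + (-53 - 19*(-12))*73 = 26 + (-53 + 228)*73 = 26 + 175*73 = 26 + 12775 = 12801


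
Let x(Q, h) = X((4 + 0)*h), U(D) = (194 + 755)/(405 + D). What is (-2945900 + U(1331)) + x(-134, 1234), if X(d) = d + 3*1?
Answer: -5105507347/1736 ≈ -2.9410e+6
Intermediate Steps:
U(D) = 949/(405 + D)
X(d) = 3 + d (X(d) = d + 3 = 3 + d)
x(Q, h) = 3 + 4*h (x(Q, h) = 3 + (4 + 0)*h = 3 + 4*h)
(-2945900 + U(1331)) + x(-134, 1234) = (-2945900 + 949/(405 + 1331)) + (3 + 4*1234) = (-2945900 + 949/1736) + (3 + 4936) = (-2945900 + 949*(1/1736)) + 4939 = (-2945900 + 949/1736) + 4939 = -5114081451/1736 + 4939 = -5105507347/1736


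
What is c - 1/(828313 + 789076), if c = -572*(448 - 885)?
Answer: 404289023995/1617389 ≈ 2.4996e+5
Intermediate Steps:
c = 249964 (c = -572*(-437) = 249964)
c - 1/(828313 + 789076) = 249964 - 1/(828313 + 789076) = 249964 - 1/1617389 = 404289023995/1617389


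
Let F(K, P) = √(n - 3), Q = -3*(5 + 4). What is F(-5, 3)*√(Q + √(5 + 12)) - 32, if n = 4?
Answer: -32 + I*√(27 - √17) ≈ -32.0 + 4.783*I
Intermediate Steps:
Q = -27 (Q = -3*9 = -27)
F(K, P) = 1 (F(K, P) = √(4 - 3) = √1 = 1)
F(-5, 3)*√(Q + √(5 + 12)) - 32 = 1*√(-27 + √(5 + 12)) - 32 = 1*√(-27 + √17) - 32 = √(-27 + √17) - 32 = -32 + √(-27 + √17)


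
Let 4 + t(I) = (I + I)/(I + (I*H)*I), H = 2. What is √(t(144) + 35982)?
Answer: 2*√2599411/17 ≈ 189.68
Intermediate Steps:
t(I) = -4 + 2*I/(I + 2*I²) (t(I) = -4 + (I + I)/(I + (I*2)*I) = -4 + (2*I)/(I + (2*I)*I) = -4 + (2*I)/(I + 2*I²) = -4 + 2*I/(I + 2*I²))
√(t(144) + 35982) = √(2*(-1 - 4*144)/(1 + 2*144) + 35982) = √(2*(-1 - 576)/(1 + 288) + 35982) = √(2*(-577)/289 + 35982) = √(2*(1/289)*(-577) + 35982) = √(-1154/289 + 35982) = √(10397644/289) = 2*√2599411/17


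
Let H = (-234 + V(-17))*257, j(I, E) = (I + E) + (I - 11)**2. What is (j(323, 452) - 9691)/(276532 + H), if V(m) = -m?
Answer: 88428/220763 ≈ 0.40056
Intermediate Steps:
j(I, E) = E + I + (-11 + I)**2 (j(I, E) = (E + I) + (-11 + I)**2 = E + I + (-11 + I)**2)
H = -55769 (H = (-234 - 1*(-17))*257 = (-234 + 17)*257 = -217*257 = -55769)
(j(323, 452) - 9691)/(276532 + H) = ((452 + 323 + (-11 + 323)**2) - 9691)/(276532 - 55769) = ((452 + 323 + 312**2) - 9691)/220763 = ((452 + 323 + 97344) - 9691)*(1/220763) = (98119 - 9691)*(1/220763) = 88428*(1/220763) = 88428/220763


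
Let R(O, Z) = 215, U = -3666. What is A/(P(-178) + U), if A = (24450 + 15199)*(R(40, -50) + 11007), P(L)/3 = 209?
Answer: -444941078/3039 ≈ -1.4641e+5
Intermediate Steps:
P(L) = 627 (P(L) = 3*209 = 627)
A = 444941078 (A = (24450 + 15199)*(215 + 11007) = 39649*11222 = 444941078)
A/(P(-178) + U) = 444941078/(627 - 3666) = 444941078/(-3039) = 444941078*(-1/3039) = -444941078/3039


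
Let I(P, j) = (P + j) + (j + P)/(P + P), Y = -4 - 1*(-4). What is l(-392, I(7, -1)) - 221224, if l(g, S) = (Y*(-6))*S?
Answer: -221224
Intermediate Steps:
Y = 0 (Y = -4 + 4 = 0)
I(P, j) = P + j + (P + j)/(2*P) (I(P, j) = (P + j) + (P + j)/((2*P)) = (P + j) + (P + j)*(1/(2*P)) = (P + j) + (P + j)/(2*P) = P + j + (P + j)/(2*P))
l(g, S) = 0 (l(g, S) = (0*(-6))*S = 0*S = 0)
l(-392, I(7, -1)) - 221224 = 0 - 221224 = -221224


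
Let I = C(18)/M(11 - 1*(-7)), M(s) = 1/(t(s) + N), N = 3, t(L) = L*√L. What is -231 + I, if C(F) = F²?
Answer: 741 + 17496*√2 ≈ 25484.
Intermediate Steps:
t(L) = L^(3/2)
M(s) = 1/(3 + s^(3/2)) (M(s) = 1/(s^(3/2) + 3) = 1/(3 + s^(3/2)))
I = 972 + 17496*√2 (I = 18²/(1/(3 + (11 - 1*(-7))^(3/2))) = 324/(1/(3 + (11 + 7)^(3/2))) = 324/(1/(3 + 18^(3/2))) = 324/(1/(3 + 54*√2)) = 324*(3 + 54*√2) = 972 + 17496*√2 ≈ 25715.)
-231 + I = -231 + (972 + 17496*√2) = 741 + 17496*√2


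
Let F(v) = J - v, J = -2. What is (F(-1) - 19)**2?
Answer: 400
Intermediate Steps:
F(v) = -2 - v
(F(-1) - 19)**2 = ((-2 - 1*(-1)) - 19)**2 = ((-2 + 1) - 19)**2 = (-1 - 19)**2 = (-20)**2 = 400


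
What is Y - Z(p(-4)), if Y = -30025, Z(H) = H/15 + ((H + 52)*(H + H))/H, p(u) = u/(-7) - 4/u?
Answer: -3163886/105 ≈ -30132.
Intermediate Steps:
p(u) = -4/u - u/7 (p(u) = u*(-1/7) - 4/u = -u/7 - 4/u = -4/u - u/7)
Z(H) = 104 + 31*H/15 (Z(H) = H*(1/15) + ((52 + H)*(2*H))/H = H/15 + (2*H*(52 + H))/H = H/15 + (104 + 2*H) = 104 + 31*H/15)
Y - Z(p(-4)) = -30025 - (104 + 31*(-4/(-4) - 1/7*(-4))/15) = -30025 - (104 + 31*(-4*(-1/4) + 4/7)/15) = -30025 - (104 + 31*(1 + 4/7)/15) = -30025 - (104 + (31/15)*(11/7)) = -30025 - (104 + 341/105) = -30025 - 1*11261/105 = -30025 - 11261/105 = -3163886/105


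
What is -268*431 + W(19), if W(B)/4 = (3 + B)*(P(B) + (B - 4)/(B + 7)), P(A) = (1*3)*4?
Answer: -1487216/13 ≈ -1.1440e+5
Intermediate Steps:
P(A) = 12 (P(A) = 3*4 = 12)
W(B) = 4*(3 + B)*(12 + (-4 + B)/(7 + B)) (W(B) = 4*((3 + B)*(12 + (B - 4)/(B + 7))) = 4*((3 + B)*(12 + (-4 + B)/(7 + B))) = 4*(3 + B)*(12 + (-4 + B)/(7 + B)))
-268*431 + W(19) = -268*431 + 4*(240 + 13*19² + 119*19)/(7 + 19) = -115508 + 4*(240 + 13*361 + 2261)/26 = -115508 + 4*(1/26)*(240 + 4693 + 2261) = -115508 + 4*(1/26)*7194 = -115508 + 14388/13 = -1487216/13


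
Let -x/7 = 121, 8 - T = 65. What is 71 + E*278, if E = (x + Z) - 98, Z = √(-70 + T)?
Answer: -262639 + 278*I*√127 ≈ -2.6264e+5 + 3132.9*I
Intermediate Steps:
T = -57 (T = 8 - 1*65 = 8 - 65 = -57)
Z = I*√127 (Z = √(-70 - 57) = √(-127) = I*√127 ≈ 11.269*I)
x = -847 (x = -7*121 = -847)
E = -945 + I*√127 (E = (-847 + I*√127) - 98 = -945 + I*√127 ≈ -945.0 + 11.269*I)
71 + E*278 = 71 + (-945 + I*√127)*278 = 71 + (-262710 + 278*I*√127) = -262639 + 278*I*√127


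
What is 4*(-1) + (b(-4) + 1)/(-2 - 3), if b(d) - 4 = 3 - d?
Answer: -32/5 ≈ -6.4000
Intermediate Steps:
b(d) = 7 - d (b(d) = 4 + (3 - d) = 7 - d)
4*(-1) + (b(-4) + 1)/(-2 - 3) = 4*(-1) + ((7 - 1*(-4)) + 1)/(-2 - 3) = -4 + ((7 + 4) + 1)/(-5) = -4 + (11 + 1)*(-1/5) = -4 + 12*(-1/5) = -4 - 12/5 = -32/5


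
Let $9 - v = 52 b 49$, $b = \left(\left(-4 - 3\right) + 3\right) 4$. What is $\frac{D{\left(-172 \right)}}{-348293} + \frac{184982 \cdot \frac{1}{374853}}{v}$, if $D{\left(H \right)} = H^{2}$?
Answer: $- \frac{41103479735398}{483981011668803} \approx -0.084928$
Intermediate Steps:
$b = -16$ ($b = \left(-7 + 3\right) 4 = \left(-4\right) 4 = -16$)
$v = 40777$ ($v = 9 - 52 \left(-16\right) 49 = 9 - \left(-832\right) 49 = 9 - -40768 = 9 + 40768 = 40777$)
$\frac{D{\left(-172 \right)}}{-348293} + \frac{184982 \cdot \frac{1}{374853}}{v} = \frac{\left(-172\right)^{2}}{-348293} + \frac{184982 \cdot \frac{1}{374853}}{40777} = 29584 \left(- \frac{1}{348293}\right) + 184982 \cdot \frac{1}{374853} \cdot \frac{1}{40777} = - \frac{29584}{348293} + \frac{184982}{374853} \cdot \frac{1}{40777} = - \frac{29584}{348293} + \frac{184982}{15285380781} = - \frac{41103479735398}{483981011668803}$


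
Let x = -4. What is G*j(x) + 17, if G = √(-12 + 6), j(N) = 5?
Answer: 17 + 5*I*√6 ≈ 17.0 + 12.247*I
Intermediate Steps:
G = I*√6 (G = √(-6) = I*√6 ≈ 2.4495*I)
G*j(x) + 17 = (I*√6)*5 + 17 = 5*I*√6 + 17 = 17 + 5*I*√6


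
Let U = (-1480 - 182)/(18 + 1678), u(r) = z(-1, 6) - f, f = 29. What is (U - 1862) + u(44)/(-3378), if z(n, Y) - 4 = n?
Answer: -2668282999/1432272 ≈ -1863.0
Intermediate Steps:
z(n, Y) = 4 + n
u(r) = -26 (u(r) = (4 - 1) - 1*29 = 3 - 29 = -26)
U = -831/848 (U = -1662/1696 = -1662*1/1696 = -831/848 ≈ -0.97995)
(U - 1862) + u(44)/(-3378) = (-831/848 - 1862) - 26/(-3378) = -1579807/848 - 26*(-1/3378) = -1579807/848 + 13/1689 = -2668282999/1432272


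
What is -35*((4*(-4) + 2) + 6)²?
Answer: -2240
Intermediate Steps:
-35*((4*(-4) + 2) + 6)² = -35*((-16 + 2) + 6)² = -35*(-14 + 6)² = -35*(-8)² = -35*64 = -2240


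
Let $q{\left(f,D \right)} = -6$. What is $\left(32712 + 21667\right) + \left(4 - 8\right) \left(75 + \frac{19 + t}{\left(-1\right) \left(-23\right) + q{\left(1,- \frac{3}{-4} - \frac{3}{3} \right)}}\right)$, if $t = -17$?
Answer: $\frac{919335}{17} \approx 54079.0$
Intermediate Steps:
$\left(32712 + 21667\right) + \left(4 - 8\right) \left(75 + \frac{19 + t}{\left(-1\right) \left(-23\right) + q{\left(1,- \frac{3}{-4} - \frac{3}{3} \right)}}\right) = \left(32712 + 21667\right) + \left(4 - 8\right) \left(75 + \frac{19 - 17}{\left(-1\right) \left(-23\right) - 6}\right) = 54379 - 4 \left(75 + \frac{2}{23 - 6}\right) = 54379 - 4 \left(75 + \frac{2}{17}\right) = 54379 - \frac{5108}{17} = \frac{919335}{17}$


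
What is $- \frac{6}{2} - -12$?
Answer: $9$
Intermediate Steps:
$- \frac{6}{2} - -12 = \left(-6\right) \frac{1}{2} + 12 = -3 + 12 = 9$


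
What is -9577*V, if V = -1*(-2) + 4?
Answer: -57462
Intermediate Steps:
V = 6 (V = 2 + 4 = 6)
-9577*V = -9577*6 = -57462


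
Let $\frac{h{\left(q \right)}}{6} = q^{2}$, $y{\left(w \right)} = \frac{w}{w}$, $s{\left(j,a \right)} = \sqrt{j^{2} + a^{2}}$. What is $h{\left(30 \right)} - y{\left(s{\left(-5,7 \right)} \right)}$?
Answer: $5399$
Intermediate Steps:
$s{\left(j,a \right)} = \sqrt{a^{2} + j^{2}}$
$y{\left(w \right)} = 1$
$h{\left(q \right)} = 6 q^{2}$
$h{\left(30 \right)} - y{\left(s{\left(-5,7 \right)} \right)} = 6 \cdot 30^{2} - 1 = 6 \cdot 900 - 1 = 5400 - 1 = 5399$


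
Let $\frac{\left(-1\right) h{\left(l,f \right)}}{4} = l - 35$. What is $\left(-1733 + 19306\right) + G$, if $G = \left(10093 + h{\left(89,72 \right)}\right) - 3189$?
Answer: $24261$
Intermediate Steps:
$h{\left(l,f \right)} = 140 - 4 l$ ($h{\left(l,f \right)} = - 4 \left(l - 35\right) = - 4 \left(-35 + l\right) = 140 - 4 l$)
$G = 6688$ ($G = \left(10093 + \left(140 - 356\right)\right) - 3189 = \left(10093 - 216\right) - 3189 = 9877 - 3189 = 6688$)
$\left(-1733 + 19306\right) + G = \left(-1733 + 19306\right) + 6688 = 17573 + 6688 = 24261$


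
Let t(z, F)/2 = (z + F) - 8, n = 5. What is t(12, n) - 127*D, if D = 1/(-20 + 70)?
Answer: 773/50 ≈ 15.460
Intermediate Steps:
t(z, F) = -16 + 2*F + 2*z (t(z, F) = 2*((z + F) - 8) = 2*((F + z) - 8) = 2*(-8 + F + z) = -16 + 2*F + 2*z)
D = 1/50 ≈ 0.020000
t(12, n) - 127*D = (-16 + 2*5 + 2*12) - 127*1/50 = (-16 + 10 + 24) - 127/50 = 18 - 127/50 = 773/50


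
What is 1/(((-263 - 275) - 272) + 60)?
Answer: -1/750 ≈ -0.0013333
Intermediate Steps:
1/(((-263 - 275) - 272) + 60) = 1/((-538 - 272) + 60) = 1/(-810 + 60) = 1/(-750) = -1/750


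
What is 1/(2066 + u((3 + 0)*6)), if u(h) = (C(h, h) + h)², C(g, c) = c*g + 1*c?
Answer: 1/131666 ≈ 7.5950e-6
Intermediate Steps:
C(g, c) = c + c*g (C(g, c) = c*g + c = c + c*g)
u(h) = (h + h*(1 + h))² (u(h) = (h*(1 + h) + h)² = (h + h*(1 + h))²)
1/(2066 + u((3 + 0)*6)) = 1/(2066 + ((3 + 0)*6)²*(2 + (3 + 0)*6)²) = 1/(2066 + (3*6)²*(2 + 3*6)²) = 1/(2066 + 18²*(2 + 18)²) = 1/(2066 + 324*20²) = 1/(2066 + 324*400) = 1/(2066 + 129600) = 1/131666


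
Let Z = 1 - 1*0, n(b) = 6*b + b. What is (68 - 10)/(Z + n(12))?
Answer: 58/85 ≈ 0.68235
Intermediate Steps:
n(b) = 7*b
Z = 1 (Z = 1 + 0 = 1)
(68 - 10)/(Z + n(12)) = (68 - 10)/(1 + 7*12) = 58/(1 + 84) = 58/85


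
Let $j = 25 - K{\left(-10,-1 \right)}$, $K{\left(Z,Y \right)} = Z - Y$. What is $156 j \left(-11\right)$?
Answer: $-58344$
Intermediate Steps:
$j = 34$ ($j = 25 - \left(-10 - -1\right) = 25 - \left(-10 + 1\right) = 25 - -9 = 25 + 9 = 34$)
$156 j \left(-11\right) = 156 \cdot 34 \left(-11\right) = 5304 \left(-11\right) = -58344$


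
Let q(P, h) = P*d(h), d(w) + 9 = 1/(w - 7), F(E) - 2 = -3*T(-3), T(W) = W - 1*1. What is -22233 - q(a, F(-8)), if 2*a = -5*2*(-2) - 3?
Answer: -155104/7 ≈ -22158.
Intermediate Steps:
T(W) = -1 + W (T(W) = W - 1 = -1 + W)
F(E) = 14 (F(E) = 2 - 3*(-1 - 3) = 2 - 3*(-4) = 2 + 12 = 14)
d(w) = -9 + 1/(-7 + w) (d(w) = -9 + 1/(w - 7) = -9 + 1/(-7 + w))
a = 17/2 (a = (-5*2*(-2) - 3)/2 = (-10*(-2) - 3)/2 = (20 - 3)/2 = (1/2)*17 = 17/2 ≈ 8.5000)
q(P, h) = P*(64 - 9*h)/(-7 + h) (q(P, h) = P*((64 - 9*h)/(-7 + h)) = P*(64 - 9*h)/(-7 + h))
-22233 - q(a, F(-8)) = -22233 - 17*(64 - 9*14)/(2*(-7 + 14)) = -22233 - 17*(64 - 126)/(2*7) = -22233 - 17*(-62)/(2*7) = -22233 - 1*(-527/7) = -22233 + 527/7 = -155104/7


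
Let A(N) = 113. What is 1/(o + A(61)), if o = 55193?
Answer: 1/55306 ≈ 1.8081e-5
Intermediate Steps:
1/(o + A(61)) = 1/(55193 + 113) = 1/55306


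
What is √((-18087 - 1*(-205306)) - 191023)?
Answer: 2*I*√951 ≈ 61.677*I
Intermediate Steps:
√((-18087 - 1*(-205306)) - 191023) = √((-18087 + 205306) - 191023) = √(187219 - 191023) = √(-3804) = 2*I*√951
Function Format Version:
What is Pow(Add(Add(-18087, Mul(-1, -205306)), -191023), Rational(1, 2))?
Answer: Mul(2, I, Pow(951, Rational(1, 2))) ≈ Mul(61.677, I)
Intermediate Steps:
Pow(Add(Add(-18087, Mul(-1, -205306)), -191023), Rational(1, 2)) = Pow(Add(Add(-18087, 205306), -191023), Rational(1, 2)) = Pow(Add(187219, -191023), Rational(1, 2)) = Pow(-3804, Rational(1, 2)) = Mul(2, I, Pow(951, Rational(1, 2)))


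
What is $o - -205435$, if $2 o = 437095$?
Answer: $\frac{847965}{2} \approx 4.2398 \cdot 10^{5}$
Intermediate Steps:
$o = \frac{437095}{2}$ ($o = \frac{1}{2} \cdot 437095 = \frac{437095}{2} \approx 2.1855 \cdot 10^{5}$)
$o - -205435 = \frac{437095}{2} - -205435 = \frac{437095}{2} + 205435 = \frac{847965}{2}$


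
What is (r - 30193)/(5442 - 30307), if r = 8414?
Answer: 21779/24865 ≈ 0.87589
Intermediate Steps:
(r - 30193)/(5442 - 30307) = (8414 - 30193)/(5442 - 30307) = -21779/(-24865) = -21779*(-1/24865) = 21779/24865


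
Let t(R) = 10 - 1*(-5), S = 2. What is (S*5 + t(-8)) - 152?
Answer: -127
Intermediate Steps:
t(R) = 15 (t(R) = 10 + 5 = 15)
(S*5 + t(-8)) - 152 = (2*5 + 15) - 152 = (10 + 15) - 152 = 25 - 152 = -127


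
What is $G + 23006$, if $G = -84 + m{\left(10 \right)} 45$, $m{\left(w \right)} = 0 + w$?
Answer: $23372$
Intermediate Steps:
$m{\left(w \right)} = w$
$G = 366$ ($G = -84 + 10 \cdot 45 = -84 + 450 = 366$)
$G + 23006 = 366 + 23006 = 23372$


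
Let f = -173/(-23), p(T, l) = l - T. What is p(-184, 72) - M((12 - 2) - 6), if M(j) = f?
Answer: 5715/23 ≈ 248.48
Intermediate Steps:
f = 173/23 (f = -173*(-1/23) = 173/23 ≈ 7.5217)
M(j) = 173/23
p(-184, 72) - M((12 - 2) - 6) = (72 - 1*(-184)) - 1*173/23 = (72 + 184) - 173/23 = 256 - 173/23 = 5715/23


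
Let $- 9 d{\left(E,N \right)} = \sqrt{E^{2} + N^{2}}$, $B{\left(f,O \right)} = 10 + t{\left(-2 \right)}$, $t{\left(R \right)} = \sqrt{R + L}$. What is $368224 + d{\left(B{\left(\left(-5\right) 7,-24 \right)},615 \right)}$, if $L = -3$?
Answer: $368224 - \frac{2 \sqrt{94580 + 5 i \sqrt{5}}}{9} \approx 3.6816 \cdot 10^{5} - 0.0040394 i$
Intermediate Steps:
$t{\left(R \right)} = \sqrt{-3 + R}$ ($t{\left(R \right)} = \sqrt{R - 3} = \sqrt{-3 + R}$)
$B{\left(f,O \right)} = 10 + i \sqrt{5}$ ($B{\left(f,O \right)} = 10 + \sqrt{-3 - 2} = 10 + \sqrt{-5} = 10 + i \sqrt{5}$)
$d{\left(E,N \right)} = - \frac{\sqrt{E^{2} + N^{2}}}{9}$
$368224 + d{\left(B{\left(\left(-5\right) 7,-24 \right)},615 \right)} = 368224 - \frac{\sqrt{\left(10 + i \sqrt{5}\right)^{2} + 615^{2}}}{9} = 368224 - \frac{\sqrt{\left(10 + i \sqrt{5}\right)^{2} + 378225}}{9} = 368224 - \frac{\sqrt{378225 + \left(10 + i \sqrt{5}\right)^{2}}}{9}$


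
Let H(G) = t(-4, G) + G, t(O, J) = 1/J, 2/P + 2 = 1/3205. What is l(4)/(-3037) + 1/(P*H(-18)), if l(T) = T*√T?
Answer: 12834169/243339625 ≈ 0.052742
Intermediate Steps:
P = -6410/6409 (P = 2/(-2 + 1/3205) = 2/(-6409/3205) = 2*(-3205/6409) = -6410/6409 ≈ -1.0002)
l(T) = T^(3/2)
H(G) = G + 1/G (H(G) = 1/G + G = G + 1/G)
l(4)/(-3037) + 1/(P*H(-18)) = 4^(3/2)/(-3037) + 1/((-6410/6409)*(-18 + 1/(-18))) = 8*(-1/3037) - 6409/(6410*(-18 - 1/18)) = -8/3037 - 6409/(6410*(-325/18)) = -8/3037 - 6409/6410*(-18/325) = -8/3037 + 4437/80125 = 12834169/243339625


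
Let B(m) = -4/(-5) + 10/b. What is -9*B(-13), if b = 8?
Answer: -369/20 ≈ -18.450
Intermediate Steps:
B(m) = 41/20 (B(m) = -4/(-5) + 10/8 = -4*(-⅕) + 10*(⅛) = ⅘ + 5/4 = 41/20)
-9*B(-13) = -9*41/20 = -369/20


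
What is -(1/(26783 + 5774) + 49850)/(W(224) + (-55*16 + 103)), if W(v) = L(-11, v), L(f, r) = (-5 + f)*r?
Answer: 1622966451/141981077 ≈ 11.431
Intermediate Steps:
L(f, r) = r*(-5 + f)
W(v) = -16*v (W(v) = v*(-5 - 11) = v*(-16) = -16*v)
-(1/(26783 + 5774) + 49850)/(W(224) + (-55*16 + 103)) = -(1/(26783 + 5774) + 49850)/(-16*224 + (-55*16 + 103)) = -(1/32557 + 49850)/(-3584 + (-880 + 103)) = -(1/32557 + 49850)/(-3584 - 777) = -1622966451/(32557*(-4361)) = -1622966451*(-1)/(32557*4361) = -1*(-1622966451/141981077) = 1622966451/141981077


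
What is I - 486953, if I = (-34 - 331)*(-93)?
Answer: -453008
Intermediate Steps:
I = 33945 (I = -365*(-93) = 33945)
I - 486953 = 33945 - 486953 = -453008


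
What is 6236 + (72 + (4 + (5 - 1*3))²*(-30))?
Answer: 5228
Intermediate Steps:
6236 + (72 + (4 + (5 - 1*3))²*(-30)) = 6236 + (72 + (4 + (5 - 3))²*(-30)) = 6236 + (72 + (4 + 2)²*(-30)) = 6236 + (72 + 6²*(-30)) = 6236 + (72 + 36*(-30)) = 6236 + (72 - 1080) = 6236 - 1008 = 5228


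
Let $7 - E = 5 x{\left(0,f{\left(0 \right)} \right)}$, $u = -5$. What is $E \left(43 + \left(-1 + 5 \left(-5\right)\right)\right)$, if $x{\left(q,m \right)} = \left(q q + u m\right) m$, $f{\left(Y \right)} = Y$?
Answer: $119$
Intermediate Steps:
$x{\left(q,m \right)} = m \left(q^{2} - 5 m\right)$ ($x{\left(q,m \right)} = \left(q q - 5 m\right) m = \left(q^{2} - 5 m\right) m = m \left(q^{2} - 5 m\right)$)
$E = 7$ ($E = 7 - 5 \cdot 0 \left(0^{2} - 0\right) = 7 - 5 \cdot 0 \left(0 + 0\right) = 7 - 5 \cdot 0 \cdot 0 = 7 - 5 \cdot 0 = 7 - 0 = 7 + 0 = 7$)
$E \left(43 + \left(-1 + 5 \left(-5\right)\right)\right) = 7 \left(43 + \left(-1 + 5 \left(-5\right)\right)\right) = 7 \left(43 - 26\right) = 7 \cdot 17 = 119$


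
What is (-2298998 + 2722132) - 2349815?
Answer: -1926681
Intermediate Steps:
(-2298998 + 2722132) - 2349815 = 423134 - 2349815 = -1926681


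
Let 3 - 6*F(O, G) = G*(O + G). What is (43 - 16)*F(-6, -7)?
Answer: -396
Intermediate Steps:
F(O, G) = ½ - G*(G + O)/6 (F(O, G) = ½ - G*(O + G)/6 = ½ - G*(G + O)/6)
(43 - 16)*F(-6, -7) = (43 - 16)*(½ - ⅙*(-7)² - ⅙*(-7)*(-6)) = 27*(½ - ⅙*49 - 7) = 27*(½ - 49/6 - 7) = 27*(-44/3) = -396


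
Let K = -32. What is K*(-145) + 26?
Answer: 4666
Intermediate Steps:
K*(-145) + 26 = -32*(-145) + 26 = 4640 + 26 = 4666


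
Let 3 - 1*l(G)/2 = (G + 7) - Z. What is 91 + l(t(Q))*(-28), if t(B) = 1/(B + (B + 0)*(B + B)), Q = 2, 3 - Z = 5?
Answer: 2163/5 ≈ 432.60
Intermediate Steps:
Z = -2 (Z = 3 - 1*5 = 3 - 5 = -2)
t(B) = 1/(B + 2*B²) (t(B) = 1/(B + B*(2*B)) = 1/(B + 2*B²))
l(G) = -12 - 2*G (l(G) = 6 - 2*((G + 7) - 1*(-2)) = 6 - 2*((7 + G) + 2) = 6 - 2*(9 + G) = 6 + (-18 - 2*G) = -12 - 2*G)
91 + l(t(Q))*(-28) = 91 + (-12 - 2/(2*(1 + 2*2)))*(-28) = 91 + (-12 - 1/(1 + 4))*(-28) = 91 + (-12 - 1/5)*(-28) = 91 + (-12 - 2*⅒)*(-28) = 91 + (-12 - ⅕)*(-28) = 91 - 61/5*(-28) = 91 + 1708/5 = 2163/5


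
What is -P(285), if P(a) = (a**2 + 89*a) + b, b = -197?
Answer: -106393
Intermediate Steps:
P(a) = -197 + a**2 + 89*a (P(a) = (a**2 + 89*a) - 197 = -197 + a**2 + 89*a)
-P(285) = -(-197 + 285**2 + 89*285) = -(-197 + 81225 + 25365) = -1*106393 = -106393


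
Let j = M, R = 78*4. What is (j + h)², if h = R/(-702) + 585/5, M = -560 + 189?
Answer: 5244100/81 ≈ 64742.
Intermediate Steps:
M = -371
R = 312
j = -371
h = 1049/9 (h = 312/(-702) + 585/5 = 312*(-1/702) + 585*(⅕) = -4/9 + 117 = 1049/9 ≈ 116.56)
(j + h)² = (-371 + 1049/9)² = (-2290/9)² = 5244100/81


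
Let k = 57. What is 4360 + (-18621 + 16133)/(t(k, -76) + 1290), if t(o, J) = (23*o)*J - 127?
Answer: 429344768/98473 ≈ 4360.0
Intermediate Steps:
t(o, J) = -127 + 23*J*o (t(o, J) = 23*J*o - 127 = -127 + 23*J*o)
4360 + (-18621 + 16133)/(t(k, -76) + 1290) = 4360 + (-18621 + 16133)/((-127 + 23*(-76)*57) + 1290) = 4360 - 2488/((-127 - 99636) + 1290) = 4360 - 2488/(-99763 + 1290) = 4360 - 2488/(-98473) = 4360 - 2488*(-1/98473) = 4360 + 2488/98473 = 429344768/98473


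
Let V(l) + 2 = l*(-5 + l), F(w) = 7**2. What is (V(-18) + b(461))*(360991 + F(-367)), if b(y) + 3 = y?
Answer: 314104800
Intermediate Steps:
b(y) = -3 + y
F(w) = 49
V(l) = -2 + l*(-5 + l)
(V(-18) + b(461))*(360991 + F(-367)) = ((-2 + (-18)**2 - 5*(-18)) + (-3 + 461))*(360991 + 49) = ((-2 + 324 + 90) + 458)*361040 = (412 + 458)*361040 = 870*361040 = 314104800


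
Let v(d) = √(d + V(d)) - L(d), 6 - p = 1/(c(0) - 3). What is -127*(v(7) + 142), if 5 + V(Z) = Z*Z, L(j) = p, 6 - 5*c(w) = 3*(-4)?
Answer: -52451/3 - 127*√51 ≈ -18391.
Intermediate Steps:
c(w) = 18/5 (c(w) = 6/5 - 3*(-4)/5 = 6/5 - ⅕*(-12) = 6/5 + 12/5 = 18/5)
p = 13/3 (p = 6 - 1/(18/5 - 3) = 6 - 1/⅗ = 6 - 1*5/3 = 6 - 5/3 = 13/3 ≈ 4.3333)
L(j) = 13/3
V(Z) = -5 + Z² (V(Z) = -5 + Z*Z = -5 + Z²)
v(d) = -13/3 + √(-5 + d + d²) (v(d) = √(d + (-5 + d²)) - 1*13/3 = √(-5 + d + d²) - 13/3 = -13/3 + √(-5 + d + d²))
-127*(v(7) + 142) = -127*((-13/3 + √(-5 + 7 + 7²)) + 142) = -127*((-13/3 + √(-5 + 7 + 49)) + 142) = -127*((-13/3 + √51) + 142) = -127*(413/3 + √51) = -52451/3 - 127*√51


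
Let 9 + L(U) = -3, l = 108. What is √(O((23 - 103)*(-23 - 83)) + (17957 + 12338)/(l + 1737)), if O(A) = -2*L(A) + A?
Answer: √128905435/123 ≈ 92.306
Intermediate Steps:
L(U) = -12 (L(U) = -9 - 3 = -12)
O(A) = 24 + A (O(A) = -2*(-12) + A = 24 + A)
√(O((23 - 103)*(-23 - 83)) + (17957 + 12338)/(l + 1737)) = √((24 + (23 - 103)*(-23 - 83)) + (17957 + 12338)/(108 + 1737)) = √((24 - 80*(-106)) + 30295/1845) = √((24 + 8480) + 30295*(1/1845)) = √(8504 + 6059/369) = √(3144035/369) = √128905435/123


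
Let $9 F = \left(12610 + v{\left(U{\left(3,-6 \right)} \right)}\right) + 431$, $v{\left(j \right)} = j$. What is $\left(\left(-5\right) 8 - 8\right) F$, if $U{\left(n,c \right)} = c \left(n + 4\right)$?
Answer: $-69328$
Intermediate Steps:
$U{\left(n,c \right)} = c \left(4 + n\right)$
$F = \frac{4333}{3}$ ($F = \frac{\left(12610 - 6 \left(4 + 3\right)\right) + 431}{9} = \frac{\left(12610 - 42\right) + 431}{9} = \frac{12568 + 431}{9} = \frac{1}{9} \cdot 12999 = \frac{4333}{3} \approx 1444.3$)
$\left(\left(-5\right) 8 - 8\right) F = \left(\left(-5\right) 8 - 8\right) \frac{4333}{3} = \left(-40 - 8\right) \frac{4333}{3} = \left(-48\right) \frac{4333}{3} = -69328$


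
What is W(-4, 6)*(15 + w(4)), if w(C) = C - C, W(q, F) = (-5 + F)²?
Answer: 15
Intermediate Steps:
w(C) = 0
W(-4, 6)*(15 + w(4)) = (-5 + 6)²*(15 + 0) = 1²*15 = 1*15 = 15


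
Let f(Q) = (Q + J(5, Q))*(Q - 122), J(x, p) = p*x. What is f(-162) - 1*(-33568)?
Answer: 309616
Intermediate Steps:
f(Q) = 6*Q*(-122 + Q) (f(Q) = (Q + Q*5)*(Q - 122) = (Q + 5*Q)*(-122 + Q) = (6*Q)*(-122 + Q) = 6*Q*(-122 + Q))
f(-162) - 1*(-33568) = 6*(-162)*(-122 - 162) - 1*(-33568) = 6*(-162)*(-284) + 33568 = 276048 + 33568 = 309616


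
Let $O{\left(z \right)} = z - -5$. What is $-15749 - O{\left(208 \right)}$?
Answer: $-15962$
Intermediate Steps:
$O{\left(z \right)} = 5 + z$ ($O{\left(z \right)} = z + 5 = 5 + z$)
$-15749 - O{\left(208 \right)} = -15749 - \left(5 + 208\right) = -15749 - 213 = -15962$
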